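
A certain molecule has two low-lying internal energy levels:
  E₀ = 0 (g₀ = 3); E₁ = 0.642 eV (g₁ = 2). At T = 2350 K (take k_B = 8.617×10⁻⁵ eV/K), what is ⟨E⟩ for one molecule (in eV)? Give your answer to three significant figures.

k_BT = 8.617×10⁻⁵ × 2350 K = 0.20250 eV.
Eᵢ/kT = 0, 3.1704.
Z = Σ gᵢe^(−Eᵢ/kT) = 3·e^(−0) + 2·e^(−3.1704) = 3.0000 + 0.083974 = 3.0840.
⟨E⟩ = Σ Eᵢ gᵢe^(−Eᵢ/kT) / Z = (0·3.0000 + 0.642·0.083974) / 3.0840 = 0.0175 eV.

0.0175 eV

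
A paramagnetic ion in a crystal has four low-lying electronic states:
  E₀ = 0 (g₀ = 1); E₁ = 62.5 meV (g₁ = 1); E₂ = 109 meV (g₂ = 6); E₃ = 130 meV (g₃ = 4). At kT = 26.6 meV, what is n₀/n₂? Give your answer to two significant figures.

n₀/n₂ = (g₀/g₂) exp[−(E₀−E₂)/kT] = (1/6) × exp(−(-109 meV)/(26.6 meV)) = (1/6) × exp(4.098) = 10.

10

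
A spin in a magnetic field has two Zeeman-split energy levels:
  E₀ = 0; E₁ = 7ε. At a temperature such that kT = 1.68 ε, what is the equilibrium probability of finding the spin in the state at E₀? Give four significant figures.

Eᵢ/kT = 0, 4.16667.
Z = Σ e^(−Eᵢ/kT) = e^(−0) + e^(−4.16667) = 1.00000 + 0.0155038 = 1.01550.
P₀ = e^(−E₀/kT) / Z = 1.00000/1.01550 = 0.9847.

0.9847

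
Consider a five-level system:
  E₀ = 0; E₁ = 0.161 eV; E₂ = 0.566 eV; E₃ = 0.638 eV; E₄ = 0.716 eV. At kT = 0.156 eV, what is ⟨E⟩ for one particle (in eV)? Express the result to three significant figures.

Eᵢ/kT = 0, 1.0321, 3.6282, 4.0897, 4.5897.
Z = Σ e^(−Eᵢ/kT) = e^(−0) + e^(−1.0321) + e^(−3.6282) + e^(−4.0897) + e^(−4.5897) = 1.0000 + 0.35626 + 0.026564 + 0.016744 + 0.010156 = 1.4097.
⟨E⟩ = Σ Eᵢ e^(−Eᵢ/kT) / Z = (0·1.0000 + 0.161·0.35626 + 0.566·0.026564 + 0.638·0.016744 + 0.716·0.010156) / 1.4097 = 0.0641 eV.

0.0641 eV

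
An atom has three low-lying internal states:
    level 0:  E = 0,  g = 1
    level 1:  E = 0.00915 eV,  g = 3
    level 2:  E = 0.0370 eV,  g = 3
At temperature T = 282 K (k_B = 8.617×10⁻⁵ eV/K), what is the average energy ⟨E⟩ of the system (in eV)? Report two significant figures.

0.012 eV

k_BT = 8.617×10⁻⁵ × 282 K = 0.02430 eV.
Eᵢ/kT = 0, 0.3765, 1.523.
Z = Σ gᵢe^(−Eᵢ/kT) = 1·e^(−0) + 3·e^(−0.3765) + 3·e^(−1.523) = 1.000 + 2.059 + 0.6542 = 3.713.
⟨E⟩ = Σ Eᵢ gᵢe^(−Eᵢ/kT) / Z = (0·1.000 + 0.00915·2.059 + 0.0370·0.6542) / 3.713 = 0.012 eV.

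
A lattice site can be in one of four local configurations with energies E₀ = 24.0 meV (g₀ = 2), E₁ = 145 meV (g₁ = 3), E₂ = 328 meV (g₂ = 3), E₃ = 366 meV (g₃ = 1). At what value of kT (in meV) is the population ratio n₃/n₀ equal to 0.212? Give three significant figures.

n₃/n₀ = (g₃/g₀) exp[−(E₃−E₀)/kT] = 0.212.
⇒ (E₃−E₀)/kT = ln((1/2)/0.212) = ln(2.3585) = 0.85803.
kT = 342.0 meV / 0.85803 = 399 meV.

399 meV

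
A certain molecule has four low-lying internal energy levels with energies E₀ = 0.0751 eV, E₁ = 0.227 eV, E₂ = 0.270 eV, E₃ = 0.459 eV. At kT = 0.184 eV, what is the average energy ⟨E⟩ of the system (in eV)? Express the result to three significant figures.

Eᵢ/kT = 0.40815, 1.2337, 1.4674, 2.4946.
Z = Σ e^(−Eᵢ/kT) = e^(−0.40815) + e^(−1.2337) + e^(−1.4674) + e^(−2.4946) = 0.66488 + 0.29121 + 0.23052 + 0.082529 = 1.2691.
⟨E⟩ = Σ Eᵢ e^(−Eᵢ/kT) / Z = (0.0751·0.66488 + 0.227·0.29121 + 0.270·0.23052 + 0.459·0.082529) / 1.2691 = 0.170 eV.

0.170 eV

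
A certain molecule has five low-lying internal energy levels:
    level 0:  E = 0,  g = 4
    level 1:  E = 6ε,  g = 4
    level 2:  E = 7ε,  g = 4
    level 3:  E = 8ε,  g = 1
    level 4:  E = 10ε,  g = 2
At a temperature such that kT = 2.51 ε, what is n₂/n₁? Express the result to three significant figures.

n₂/n₁ = (g₂/g₁) exp[−(E₂−E₁)/kT] = (4/4) × exp(−(1ε)/(2.51ε)) = (4/4) × exp(-0.39841) = 0.671.

0.671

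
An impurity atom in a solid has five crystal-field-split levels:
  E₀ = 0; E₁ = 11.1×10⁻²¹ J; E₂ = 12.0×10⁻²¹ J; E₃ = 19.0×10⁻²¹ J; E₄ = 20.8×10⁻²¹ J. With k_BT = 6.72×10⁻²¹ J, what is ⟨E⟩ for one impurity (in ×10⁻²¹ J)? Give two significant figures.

4.2 ×10⁻²¹ J

Eᵢ/kT = 0, 1.652, 1.786, 2.827, 3.095.
Z = Σ e^(−Eᵢ/kT) = e^(−0) + e^(−1.652) + e^(−1.786) + e^(−2.827) + e^(−3.095) = 1.000 + 0.1917 + 0.1676 + 0.05919 + 0.04528 = 1.464.
⟨E⟩ = Σ Eᵢ e^(−Eᵢ/kT) / Z = (0·1.000 + 11.1·0.1917 + 12.0·0.1676 + 19.0·0.05919 + 20.8·0.04528) / 1.464 = 4.2 ×10⁻²¹ J.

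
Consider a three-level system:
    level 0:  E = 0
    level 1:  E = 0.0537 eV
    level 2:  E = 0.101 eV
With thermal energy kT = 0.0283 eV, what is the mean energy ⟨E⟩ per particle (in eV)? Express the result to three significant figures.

Eᵢ/kT = 0, 1.8975, 3.5689.
Z = Σ e^(−Eᵢ/kT) = e^(−0) + e^(−1.8975) + e^(−3.5689) = 1.0000 + 0.14994 + 0.028187 = 1.1781.
⟨E⟩ = Σ Eᵢ e^(−Eᵢ/kT) / Z = (0·1.0000 + 0.0537·0.14994 + 0.101·0.028187) / 1.1781 = 0.00925 eV.

0.00925 eV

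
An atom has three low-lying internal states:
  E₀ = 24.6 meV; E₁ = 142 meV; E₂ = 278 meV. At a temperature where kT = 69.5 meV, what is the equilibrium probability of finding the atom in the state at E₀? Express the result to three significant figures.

0.826

Eᵢ/kT = 0.35396, 2.0432, 4.0000.
Z = Σ e^(−Eᵢ/kT) = e^(−0.35396) + e^(−2.0432) + e^(−4.0000) = 0.70190 + 0.12961 + 0.018316 = 0.84983.
P₀ = e^(−E₀/kT) / Z = 0.70190/0.84983 = 0.826.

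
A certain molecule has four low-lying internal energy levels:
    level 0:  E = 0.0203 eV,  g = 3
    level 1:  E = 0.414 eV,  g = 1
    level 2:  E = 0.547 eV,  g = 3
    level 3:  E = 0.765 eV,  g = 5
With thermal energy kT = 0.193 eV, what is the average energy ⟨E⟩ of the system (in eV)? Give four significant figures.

Eᵢ/kT = 0.105181, 2.14508, 2.83420, 3.96373.
Z = Σ gᵢe^(−Eᵢ/kT) = 3·e^(−0.105181) + 1·e^(−2.14508) + 3·e^(−2.83420) + 5·e^(−3.96373) = 2.70048 + 0.117059 + 0.176297 + 0.0949607 = 3.08880.
⟨E⟩ = Σ Eᵢ gᵢe^(−Eᵢ/kT) / Z = (0.0203·2.70048 + 0.414·0.117059 + 0.547·0.176297 + 0.765·0.0949607) / 3.08880 = 0.08818 eV.

0.08818 eV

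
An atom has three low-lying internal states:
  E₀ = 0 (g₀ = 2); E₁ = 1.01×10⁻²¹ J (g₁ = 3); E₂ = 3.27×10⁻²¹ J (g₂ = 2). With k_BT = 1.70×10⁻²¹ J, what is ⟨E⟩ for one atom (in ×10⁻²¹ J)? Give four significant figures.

0.6656 ×10⁻²¹ J

Eᵢ/kT = 0, 0.594118, 1.92353.
Z = Σ gᵢe^(−Eᵢ/kT) = 2·e^(−0) + 3·e^(−0.594118) + 2·e^(−1.92353) = 2.00000 + 1.65615 + 0.292181 = 3.94833.
⟨E⟩ = Σ Eᵢ gᵢe^(−Eᵢ/kT) / Z = (0·2.00000 + 1.01·1.65615 + 3.27·0.292181) / 3.94833 = 0.6656 ×10⁻²¹ J.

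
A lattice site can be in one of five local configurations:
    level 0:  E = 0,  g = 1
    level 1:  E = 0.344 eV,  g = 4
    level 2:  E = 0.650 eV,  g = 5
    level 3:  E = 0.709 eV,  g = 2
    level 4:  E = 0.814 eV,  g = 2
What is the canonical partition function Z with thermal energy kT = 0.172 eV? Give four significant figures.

Z = 1.706

Eᵢ/kT = 0, 2.00000, 3.77907, 4.12209, 4.73256.
Z = Σ gᵢe^(−Eᵢ/kT) = 1·e^(−0) + 4·e^(−2.00000) + 5·e^(−3.77907) + 2·e^(−4.12209) + 2·e^(−4.73256) = 1.00000 + 0.541341 + 0.114220 + 0.0324212 + 0.0176078 = 1.70559.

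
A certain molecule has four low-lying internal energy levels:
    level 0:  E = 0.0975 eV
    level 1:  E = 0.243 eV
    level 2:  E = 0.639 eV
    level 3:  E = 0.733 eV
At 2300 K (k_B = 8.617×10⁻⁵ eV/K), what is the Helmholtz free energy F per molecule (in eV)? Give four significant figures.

k_BT = 8.617×10⁻⁵ × 2300 K = 0.198191 eV.
Eᵢ/kT = 0.491950, 1.22609, 3.22416, 3.69845.
Z = Σ e^(−Eᵢ/kT) = e^(−0.491950) + e^(−1.22609) + e^(−3.22416) + e^(−3.69845) = 0.611433 + 0.293438 + 0.0397892 + 0.0247619 = 0.969422.
F = −kT ln Z = −0.198191 × ln(0.969422) = −0.198191 × -0.0310553 = 0.006155 eV.

0.006155 eV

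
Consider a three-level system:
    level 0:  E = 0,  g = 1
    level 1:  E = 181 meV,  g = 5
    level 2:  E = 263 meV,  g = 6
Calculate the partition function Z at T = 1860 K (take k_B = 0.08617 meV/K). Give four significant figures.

Z = 3.779

k_BT = 0.08617 × 1860 K = 160.276 meV.
Eᵢ/kT = 0, 1.12930, 1.64092.
Z = Σ gᵢe^(−Eᵢ/kT) = 1·e^(−0) + 5·e^(−1.12930) + 6·e^(−1.64092) = 1.00000 + 1.61630 + 1.16281 = 3.77911.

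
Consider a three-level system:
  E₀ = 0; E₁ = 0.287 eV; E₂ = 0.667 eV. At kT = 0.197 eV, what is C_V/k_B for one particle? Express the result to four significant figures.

Eᵢ/kT = 0, 1.45685, 3.38579.
Z = Σ e^(−Eᵢ/kT) = e^(−0) + e^(−1.45685) + e^(−3.38579) = 1.00000 + 0.232969 + 0.0338509 = 1.26682.
⟨E⟩ = 0.0706025 eV, ⟨E²⟩ = 0.0270357 eV².
C_V/k_B = (⟨E²⟩ − ⟨E⟩²)/(kT)² = (0.0270357 − 0.00498471)/0.0388090 = 0.5682.

0.5682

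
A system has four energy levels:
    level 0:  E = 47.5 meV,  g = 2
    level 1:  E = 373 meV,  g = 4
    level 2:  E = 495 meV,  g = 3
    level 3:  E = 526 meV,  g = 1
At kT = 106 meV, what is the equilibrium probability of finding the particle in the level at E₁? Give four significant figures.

0.08281

Eᵢ/kT = 0.448113, 3.51887, 4.66981, 4.96226.
Z = Σ gᵢe^(−Eᵢ/kT) = 2·e^(−0.448113) + 4·e^(−3.51887) + 3·e^(−4.66981) + 1·e^(−4.96226) = 1.27766 + 0.118532 + 0.0281222 + 0.00699710 = 1.43131.
P₁ = g₁ e^(−E₁/kT) / Z = 0.118532/1.43131 = 0.08281.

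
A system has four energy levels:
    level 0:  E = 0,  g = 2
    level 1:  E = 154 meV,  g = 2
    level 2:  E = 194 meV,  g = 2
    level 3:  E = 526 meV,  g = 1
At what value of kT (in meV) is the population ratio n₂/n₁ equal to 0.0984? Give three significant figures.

n₂/n₁ = (g₂/g₁) exp[−(E₂−E₁)/kT] = 0.0984.
⇒ (E₂−E₁)/kT = ln((2/2)/0.0984) = ln(10.163) = 2.3188.
kT = 40 meV / 2.3188 = 17.3 meV.

17.3 meV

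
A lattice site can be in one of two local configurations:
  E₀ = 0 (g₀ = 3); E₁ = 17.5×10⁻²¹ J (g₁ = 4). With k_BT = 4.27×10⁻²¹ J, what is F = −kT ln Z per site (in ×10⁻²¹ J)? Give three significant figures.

-4.78 ×10⁻²¹ J

Eᵢ/kT = 0, 4.0984.
Z = Σ gᵢe^(−Eᵢ/kT) = 3·e^(−0) + 4·e^(−4.0984) = 3.0000 + 0.066397 = 3.0664.
F = −kT ln Z = −4.27 × ln(3.0664) = −4.27 × 1.1205 = -4.78 ×10⁻²¹ J.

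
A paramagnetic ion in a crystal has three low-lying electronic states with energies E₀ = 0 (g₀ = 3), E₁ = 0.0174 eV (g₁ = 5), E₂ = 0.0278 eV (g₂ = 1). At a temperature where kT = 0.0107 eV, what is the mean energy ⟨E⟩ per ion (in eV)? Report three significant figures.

Eᵢ/kT = 0, 1.6262, 2.5981.
Z = Σ gᵢe^(−Eᵢ/kT) = 3·e^(−0) + 5·e^(−1.6262) + 1·e^(−2.5981) = 3.0000 + 0.98338 + 0.074415 = 4.0578.
⟨E⟩ = Σ Eᵢ gᵢe^(−Eᵢ/kT) / Z = (0·3.0000 + 0.0174·0.98338 + 0.0278·0.074415) / 4.0578 = 0.00473 eV.

0.00473 eV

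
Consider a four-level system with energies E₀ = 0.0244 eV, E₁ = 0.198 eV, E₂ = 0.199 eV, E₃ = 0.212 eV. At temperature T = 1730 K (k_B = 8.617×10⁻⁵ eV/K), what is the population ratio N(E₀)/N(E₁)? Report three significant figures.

k_BT = 8.617×10⁻⁵ × 1730 K = 0.14907 eV.
n₀/n₁ = exp[−(E₀−E₁)/kT] = exp(−(-0.1736 eV)/(0.14907 eV)) = exp(1.1646) = 3.20.

3.20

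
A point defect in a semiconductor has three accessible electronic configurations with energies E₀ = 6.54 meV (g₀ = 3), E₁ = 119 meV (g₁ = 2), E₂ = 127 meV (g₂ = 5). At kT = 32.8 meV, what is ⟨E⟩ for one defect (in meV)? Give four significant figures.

Eᵢ/kT = 0.199390, 3.62805, 3.87195.
Z = Σ gᵢe^(−Eᵢ/kT) = 3·e^(−0.199390) + 2·e^(−3.62805) + 5·e^(−3.87195) = 2.45769 + 0.0531359 + 0.104089 = 2.61491.
⟨E⟩ = Σ Eᵢ gᵢe^(−Eᵢ/kT) / Z = (6.54·2.45769 + 119·0.0531359 + 127·0.104089) / 2.61491 = 13.62 meV.

13.62 meV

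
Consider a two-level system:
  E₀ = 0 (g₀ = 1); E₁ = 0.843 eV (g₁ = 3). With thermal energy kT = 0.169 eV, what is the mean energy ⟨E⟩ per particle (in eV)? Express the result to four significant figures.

0.01690 eV

Eᵢ/kT = 0, 4.98817.
Z = Σ gᵢe^(−Eᵢ/kT) = 1·e^(−0) + 3·e^(−4.98817) = 1.00000 + 0.0204544 = 1.02045.
⟨E⟩ = Σ Eᵢ gᵢe^(−Eᵢ/kT) / Z = (0·1.00000 + 0.843·0.0204544) / 1.02045 = 0.01690 eV.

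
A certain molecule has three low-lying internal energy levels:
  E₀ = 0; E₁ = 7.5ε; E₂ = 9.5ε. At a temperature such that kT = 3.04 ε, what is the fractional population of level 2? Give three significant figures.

0.0389

Eᵢ/kT = 0, 2.4671, 3.1250.
Z = Σ e^(−Eᵢ/kT) = e^(−0) + e^(−2.4671) + e^(−3.1250) = 1.0000 + 0.084831 + 0.043937 = 1.1288.
P₂ = e^(−E₂/kT) / Z = 0.043937/1.1288 = 0.0389.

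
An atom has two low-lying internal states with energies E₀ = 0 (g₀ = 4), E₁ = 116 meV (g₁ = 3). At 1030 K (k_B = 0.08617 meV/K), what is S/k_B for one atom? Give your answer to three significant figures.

k_BT = 0.08617 × 1030 K = 88.755 meV.
Eᵢ/kT = 0, 1.3070.
Z = Σ gᵢe^(−Eᵢ/kT) = 4·e^(−0) + 3·e^(−1.3070) = 4.0000 + 0.81189 = 4.8119.
⟨E⟩ = Σ EᵢPᵢ = 19.572 meV.
S/k_B = ln Z + ⟨E⟩/kT = ln(4.8119) + 19.572/88.755 = 1.5711 + 0.22052 = 1.79.

1.79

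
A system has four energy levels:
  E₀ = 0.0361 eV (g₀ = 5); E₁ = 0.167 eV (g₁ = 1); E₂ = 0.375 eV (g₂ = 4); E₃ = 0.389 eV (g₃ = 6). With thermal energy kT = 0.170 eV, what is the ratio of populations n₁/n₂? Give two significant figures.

n₁/n₂ = (g₁/g₂) exp[−(E₁−E₂)/kT] = (1/4) × exp(−(-0.208 eV)/(0.170 eV)) = (1/4) × exp(1.224) = 0.85.

0.85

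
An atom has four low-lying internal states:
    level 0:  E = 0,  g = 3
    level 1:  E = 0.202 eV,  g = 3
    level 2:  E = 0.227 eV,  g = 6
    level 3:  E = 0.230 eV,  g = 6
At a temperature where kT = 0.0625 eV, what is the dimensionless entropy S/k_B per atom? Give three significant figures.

Eᵢ/kT = 0, 3.2320, 3.6320, 3.6800.
Z = Σ gᵢe^(−Eᵢ/kT) = 3·e^(−0) + 3·e^(−3.2320) + 6·e^(−3.6320) + 6·e^(−3.6800) = 3.0000 + 0.11844 + 0.15878 + 0.15134 = 3.4286.
⟨E⟩ = Σ EᵢPᵢ = 0.027643 eV.
S/k_B = ln Z + ⟨E⟩/kT = ln(3.4286) + 0.027643/0.0625 = 1.2322 + 0.44229 = 1.67.

1.67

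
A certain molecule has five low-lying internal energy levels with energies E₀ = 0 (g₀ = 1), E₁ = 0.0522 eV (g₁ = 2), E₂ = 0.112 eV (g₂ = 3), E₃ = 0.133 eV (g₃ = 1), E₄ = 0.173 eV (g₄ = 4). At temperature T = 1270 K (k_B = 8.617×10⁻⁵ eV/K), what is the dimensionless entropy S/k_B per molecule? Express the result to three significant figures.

2.25

k_BT = 8.617×10⁻⁵ × 1270 K = 0.10944 eV.
Eᵢ/kT = 0, 0.47697, 1.0234, 1.2153, 1.5808.
Z = Σ gᵢe^(−Eᵢ/kT) = 1·e^(−0) + 2·e^(−0.47697) + 3·e^(−1.0234) + 1·e^(−1.2153) + 4·e^(−1.5808) = 1.0000 + 1.2413 + 1.0781 + 0.29662 + 0.82324 = 4.4393.
⟨E⟩ = Σ EᵢPᵢ = 0.082764 eV.
S/k_B = ln Z + ⟨E⟩/kT = ln(4.4393) + 0.082764/0.10944 = 1.4905 + 0.75625 = 2.25.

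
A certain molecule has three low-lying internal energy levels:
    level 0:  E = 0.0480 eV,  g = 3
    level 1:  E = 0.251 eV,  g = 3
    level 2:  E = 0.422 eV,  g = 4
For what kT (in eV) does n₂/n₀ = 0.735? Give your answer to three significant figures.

n₂/n₀ = (g₂/g₀) exp[−(E₂−E₀)/kT] = 0.735.
⇒ (E₂−E₀)/kT = ln((4/3)/0.735) = ln(1.8141) = 0.59559.
kT = 0.3740 eV / 0.59559 = 0.628 eV.

0.628 eV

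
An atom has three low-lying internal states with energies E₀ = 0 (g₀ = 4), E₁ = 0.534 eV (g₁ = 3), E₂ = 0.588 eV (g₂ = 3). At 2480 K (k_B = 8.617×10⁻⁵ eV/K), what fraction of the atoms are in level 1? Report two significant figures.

k_BT = 8.617×10⁻⁵ × 2480 K = 0.2137 eV.
Eᵢ/kT = 0, 2.499, 2.752.
Z = Σ gᵢe^(−Eᵢ/kT) = 4·e^(−0) + 3·e^(−2.499) + 3·e^(−2.752) = 4.000 + 0.2465 + 0.1914 = 4.438.
P₁ = g₁ e^(−E₁/kT) / Z = 0.2465/4.438 = 0.056.

0.056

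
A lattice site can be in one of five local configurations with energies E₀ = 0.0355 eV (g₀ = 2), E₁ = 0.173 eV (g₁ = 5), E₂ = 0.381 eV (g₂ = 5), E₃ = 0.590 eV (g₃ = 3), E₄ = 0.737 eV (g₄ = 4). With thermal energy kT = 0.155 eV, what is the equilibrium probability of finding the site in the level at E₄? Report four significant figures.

0.009166

Eᵢ/kT = 0.229032, 1.11613, 2.45806, 3.80645, 4.75484.
Z = Σ gᵢe^(−Eᵢ/kT) = 2·e^(−0.229032) + 5·e^(−1.11613) + 5·e^(−2.45806) + 3·e^(−3.80645) + 4·e^(−4.75484) = 1.59061 + 1.63772 + 0.428004 + 0.0666808 + 0.0344397 = 3.75745.
P₄ = g₄ e^(−E₄/kT) / Z = 0.0344397/3.75745 = 0.009166.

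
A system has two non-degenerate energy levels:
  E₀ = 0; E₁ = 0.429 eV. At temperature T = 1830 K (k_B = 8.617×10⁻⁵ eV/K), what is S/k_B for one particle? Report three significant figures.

k_BT = 8.617×10⁻⁵ × 1830 K = 0.15769 eV.
Eᵢ/kT = 0, 2.7205.
Z = Σ e^(−Eᵢ/kT) = e^(−0) + e^(−2.7205) = 1.0000 + 0.065842 = 1.0658.
⟨E⟩ = Σ EᵢPᵢ = 0.026502 eV.
S/k_B = ln Z + ⟨E⟩/kT = ln(1.0658) + 0.026502/0.15769 = 0.063726 + 0.16806 = 0.232.

0.232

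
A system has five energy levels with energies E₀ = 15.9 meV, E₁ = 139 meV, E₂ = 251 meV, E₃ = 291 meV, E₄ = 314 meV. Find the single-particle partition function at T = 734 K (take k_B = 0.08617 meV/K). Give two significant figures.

k_BT = 0.08617 × 734 K = 63.25 meV.
Eᵢ/kT = 0.2514, 2.198, 3.968, 4.601, 4.964.
Z = Σ e^(−Eᵢ/kT) = e^(−0.2514) + e^(−2.198) + e^(−3.968) + e^(−4.601) + e^(−4.964) = 0.7777 + 0.1110 + 0.01891 + 0.01004 + 0.006985 = 0.9246.

Z = 0.92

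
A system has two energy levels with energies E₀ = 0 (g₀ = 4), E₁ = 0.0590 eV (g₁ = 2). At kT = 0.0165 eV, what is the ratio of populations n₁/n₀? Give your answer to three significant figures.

0.0140

n₁/n₀ = (g₁/g₀) exp[−(E₁−E₀)/kT] = (2/4) × exp(−(0.0590 eV)/(0.0165 eV)) = (2/4) × exp(-3.5758) = 0.0140.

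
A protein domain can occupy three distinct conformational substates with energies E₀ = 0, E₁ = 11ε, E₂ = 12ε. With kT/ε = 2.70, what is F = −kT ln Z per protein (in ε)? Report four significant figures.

Eᵢ/kT = 0, 4.07407, 4.44444.
Z = Σ e^(−Eᵢ/kT) = e^(−0) + e^(−4.07407) + e^(−4.44444) = 1.00000 + 0.0170080 + 0.0117437 = 1.02875.
F = −kT ln Z = −2.70 × ln(1.02875) = −2.70 × 0.0283445 = -0.07653 ε.

-0.07653 ε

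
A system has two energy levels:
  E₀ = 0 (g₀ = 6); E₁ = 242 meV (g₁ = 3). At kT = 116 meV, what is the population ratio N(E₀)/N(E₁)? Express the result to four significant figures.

16.11

n₀/n₁ = (g₀/g₁) exp[−(E₀−E₁)/kT] = (6/3) × exp(−(-242 meV)/(116 meV)) = (6/3) × exp(2.08621) = 16.11.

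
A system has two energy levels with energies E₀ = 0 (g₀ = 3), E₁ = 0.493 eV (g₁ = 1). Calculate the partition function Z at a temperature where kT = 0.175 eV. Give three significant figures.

Eᵢ/kT = 0, 2.8171.
Z = Σ gᵢe^(−Eᵢ/kT) = 3·e^(−0) + 1·e^(−2.8171) = 3.0000 + 0.059779 = 3.0598.

Z = 3.06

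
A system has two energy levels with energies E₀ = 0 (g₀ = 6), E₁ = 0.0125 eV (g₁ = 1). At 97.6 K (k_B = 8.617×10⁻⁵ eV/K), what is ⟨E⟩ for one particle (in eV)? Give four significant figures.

k_BT = 8.617×10⁻⁵ × 97.6 K = 0.00841019 eV.
Eᵢ/kT = 0, 1.48629.
Z = Σ gᵢe^(−Eᵢ/kT) = 6·e^(−0) + 1·e^(−1.48629) = 6.00000 + 0.226210 = 6.22621.
⟨E⟩ = Σ Eᵢ gᵢe^(−Eᵢ/kT) / Z = (0·6.00000 + 0.0125·0.226210) / 6.22621 = 0.0004541 eV.

0.0004541 eV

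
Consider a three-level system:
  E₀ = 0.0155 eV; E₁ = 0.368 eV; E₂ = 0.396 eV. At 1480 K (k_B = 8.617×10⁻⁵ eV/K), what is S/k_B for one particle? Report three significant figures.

k_BT = 8.617×10⁻⁵ × 1480 K = 0.12753 eV.
Eᵢ/kT = 0.12154, 2.8856, 3.1052.
Z = Σ e^(−Eᵢ/kT) = e^(−0.12154) + e^(−2.8856) + e^(−3.1052) = 0.88556 + 0.055821 + 0.044816 = 0.98620.
⟨E⟩ = Σ EᵢPᵢ = 0.052743 eV.
S/k_B = ln Z + ⟨E⟩/kT = ln(0.98620) + 0.052743/0.12753 = -0.013896 + 0.41357 = 0.400.

0.400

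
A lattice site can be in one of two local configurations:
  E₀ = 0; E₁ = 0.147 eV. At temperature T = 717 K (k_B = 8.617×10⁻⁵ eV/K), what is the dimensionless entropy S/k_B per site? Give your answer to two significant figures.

0.29

k_BT = 8.617×10⁻⁵ × 717 K = 0.06178 eV.
Eᵢ/kT = 0, 2.379.
Z = Σ e^(−Eᵢ/kT) = e^(−0) + e^(−2.379) = 1.000 + 0.09264 = 1.093.
⟨E⟩ = Σ EᵢPᵢ = 0.01246 eV.
S/k_B = ln Z + ⟨E⟩/kT = ln(1.093) + 0.01246/0.06178 = 0.08893 + 0.2017 = 0.29.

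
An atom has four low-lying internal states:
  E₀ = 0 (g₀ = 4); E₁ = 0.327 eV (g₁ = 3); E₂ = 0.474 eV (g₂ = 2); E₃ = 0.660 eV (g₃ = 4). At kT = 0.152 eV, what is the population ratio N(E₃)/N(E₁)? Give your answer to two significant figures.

0.15

n₃/n₁ = (g₃/g₁) exp[−(E₃−E₁)/kT] = (4/3) × exp(−(0.333 eV)/(0.152 eV)) = (4/3) × exp(-2.191) = 0.15.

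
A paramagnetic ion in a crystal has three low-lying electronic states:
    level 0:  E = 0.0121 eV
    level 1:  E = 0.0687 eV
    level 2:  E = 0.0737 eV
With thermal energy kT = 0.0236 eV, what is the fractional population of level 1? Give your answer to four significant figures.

0.07804

Eᵢ/kT = 0.512712, 2.91102, 3.12288.
Z = Σ e^(−Eᵢ/kT) = e^(−0.512712) + e^(−2.91102) + e^(−3.12288) = 0.598869 + 0.0544202 + 0.0440302 = 0.697319.
P₁ = e^(−E₁/kT) / Z = 0.0544202/0.697319 = 0.07804.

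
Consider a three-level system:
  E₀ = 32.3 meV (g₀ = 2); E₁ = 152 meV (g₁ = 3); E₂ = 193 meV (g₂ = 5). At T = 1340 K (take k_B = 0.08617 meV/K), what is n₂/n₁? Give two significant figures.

1.2

k_BT = 0.08617 × 1340 K = 115.5 meV.
n₂/n₁ = (g₂/g₁) exp[−(E₂−E₁)/kT] = (5/3) × exp(−(41 meV)/(115.5 meV)) = (5/3) × exp(-0.3550) = 1.2.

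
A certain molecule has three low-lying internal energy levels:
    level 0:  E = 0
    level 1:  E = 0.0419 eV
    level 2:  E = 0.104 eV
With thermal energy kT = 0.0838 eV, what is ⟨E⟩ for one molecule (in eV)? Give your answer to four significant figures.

Eᵢ/kT = 0, 0.500000, 1.24105.
Z = Σ e^(−Eᵢ/kT) = e^(−0) + e^(−0.500000) + e^(−1.24105) = 1.00000 + 0.606531 + 0.289081 = 1.89561.
⟨E⟩ = Σ Eᵢ e^(−Eᵢ/kT) / Z = (0·1.00000 + 0.0419·0.606531 + 0.104·0.289081) / 1.89561 = 0.02927 eV.

0.02927 eV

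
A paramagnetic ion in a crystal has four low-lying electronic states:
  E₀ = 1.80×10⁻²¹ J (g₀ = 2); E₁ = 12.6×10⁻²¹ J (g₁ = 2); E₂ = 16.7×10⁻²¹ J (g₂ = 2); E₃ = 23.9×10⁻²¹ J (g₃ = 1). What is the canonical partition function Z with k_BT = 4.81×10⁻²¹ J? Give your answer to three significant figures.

Z = 1.59

Eᵢ/kT = 0.37422, 2.6195, 3.4719, 4.9688.
Z = Σ gᵢe^(−Eᵢ/kT) = 2·e^(−0.37422) + 2·e^(−2.6195) + 2·e^(−3.4719) + 1·e^(−4.9688) = 1.3757 + 0.14568 + 0.062116 + 0.0069515 = 1.5904.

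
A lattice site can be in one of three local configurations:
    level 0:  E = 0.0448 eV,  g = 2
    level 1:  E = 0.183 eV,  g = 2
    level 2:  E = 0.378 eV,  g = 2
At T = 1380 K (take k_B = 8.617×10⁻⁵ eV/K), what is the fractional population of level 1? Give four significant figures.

k_BT = 8.617×10⁻⁵ × 1380 K = 0.118915 eV.
Eᵢ/kT = 0.376740, 1.53891, 3.17874.
Z = Σ gᵢe^(−Eᵢ/kT) = 2·e^(−0.376740) + 2·e^(−1.53891) + 2·e^(−3.17874) = 1.37219 + 0.429230 + 0.0832762 = 1.88470.
P₁ = g₁ e^(−E₁/kT) / Z = 0.429230/1.88470 = 0.2277.

0.2277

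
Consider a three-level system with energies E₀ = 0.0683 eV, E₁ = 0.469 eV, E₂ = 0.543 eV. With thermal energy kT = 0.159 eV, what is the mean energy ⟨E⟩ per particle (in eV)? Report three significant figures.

0.118 eV

Eᵢ/kT = 0.42956, 2.9497, 3.4151.
Z = Σ e^(−Eᵢ/kT) = e^(−0.42956) + e^(−2.9497) + e^(−3.4151) = 0.65080 + 0.052355 + 0.032873 = 0.73603.
⟨E⟩ = Σ Eᵢ e^(−Eᵢ/kT) / Z = (0.0683·0.65080 + 0.469·0.052355 + 0.543·0.032873) / 0.73603 = 0.118 eV.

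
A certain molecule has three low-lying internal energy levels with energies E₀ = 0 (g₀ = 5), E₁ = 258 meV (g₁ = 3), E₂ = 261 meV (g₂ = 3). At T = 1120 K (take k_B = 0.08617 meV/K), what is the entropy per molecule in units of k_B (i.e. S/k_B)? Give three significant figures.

1.89

k_BT = 0.08617 × 1120 K = 96.510 meV.
Eᵢ/kT = 0, 2.6733, 2.7044.
Z = Σ gᵢe^(−Eᵢ/kT) = 5·e^(−0) + 3·e^(−2.6733) + 3·e^(−2.7044) = 5.0000 + 0.20707 + 0.20073 = 5.4078.
⟨E⟩ = Σ EᵢPᵢ = 19.567 meV.
S/k_B = ln Z + ⟨E⟩/kT = ln(5.4078) + 19.567/96.510 = 1.6878 + 0.20275 = 1.89.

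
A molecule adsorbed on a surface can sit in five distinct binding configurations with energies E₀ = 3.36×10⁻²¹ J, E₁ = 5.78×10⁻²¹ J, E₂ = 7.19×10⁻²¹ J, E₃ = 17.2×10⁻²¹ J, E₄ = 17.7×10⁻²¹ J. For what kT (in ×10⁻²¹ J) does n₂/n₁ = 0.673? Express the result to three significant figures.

3.56 ×10⁻²¹ J

n₂/n₁ = exp[−(E₂−E₁)/kT] = 0.673.
⇒ (E₂−E₁)/kT = ln(1/0.673) = ln(1.4859) = 0.39602.
kT = 1.41 ×10⁻²¹ J / 0.39602 = 3.56 ×10⁻²¹ J.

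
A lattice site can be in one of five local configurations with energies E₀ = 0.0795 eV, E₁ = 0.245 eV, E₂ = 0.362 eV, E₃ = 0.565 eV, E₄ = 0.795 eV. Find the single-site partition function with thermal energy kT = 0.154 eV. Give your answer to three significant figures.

Z = 0.927

Eᵢ/kT = 0.51623, 1.5909, 2.3506, 3.6688, 5.1623.
Z = Σ e^(−Eᵢ/kT) = e^(−0.51623) + e^(−1.5909) + e^(−2.3506) + e^(−3.6688) + e^(−5.1623) = 0.59677 + 0.20374 + 0.095312 + 0.025507 + 0.0057285 = 0.92706.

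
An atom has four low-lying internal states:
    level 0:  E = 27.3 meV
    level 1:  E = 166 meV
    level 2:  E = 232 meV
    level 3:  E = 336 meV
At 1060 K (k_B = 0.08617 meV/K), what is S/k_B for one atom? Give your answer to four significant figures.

0.8117

k_BT = 0.08617 × 1060 K = 91.3402 meV.
Eᵢ/kT = 0.298883, 1.81738, 2.53996, 3.67856.
Z = Σ e^(−Eᵢ/kT) = e^(−0.298883) + e^(−1.81738) + e^(−2.53996) + e^(−3.67856) = 0.741646 + 0.162451 + 0.0788696 + 0.0252593 = 1.00823.
⟨E⟩ = Σ EᵢPᵢ = 73.3946 meV.
S/k_B = ln Z + ⟨E⟩/kT = ln(1.00823) + 73.3946/91.3402 = 0.00819632 + 0.803530 = 0.8117.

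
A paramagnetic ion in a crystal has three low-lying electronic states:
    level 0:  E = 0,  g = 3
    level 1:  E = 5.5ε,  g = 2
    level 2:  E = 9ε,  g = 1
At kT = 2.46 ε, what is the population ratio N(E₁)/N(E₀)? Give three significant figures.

n₁/n₀ = (g₁/g₀) exp[−(E₁−E₀)/kT] = (2/3) × exp(−(5.5ε)/(2.46ε)) = (2/3) × exp(-2.2358) = 0.0713.

0.0713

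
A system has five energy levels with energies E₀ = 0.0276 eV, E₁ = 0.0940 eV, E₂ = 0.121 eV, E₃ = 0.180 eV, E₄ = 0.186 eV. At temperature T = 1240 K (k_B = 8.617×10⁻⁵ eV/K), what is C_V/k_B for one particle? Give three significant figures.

k_BT = 8.617×10⁻⁵ × 1240 K = 0.10685 eV.
Eᵢ/kT = 0.25831, 0.87974, 1.1324, 1.6846, 1.7408.
Z = Σ e^(−Eᵢ/kT) = e^(−0.25831) + e^(−0.87974) + e^(−1.1324) + e^(−1.6846) + e^(−1.7408) = 0.77236 + 0.41489 + 0.32226 + 0.18552 + 0.17538 = 1.8704.
⟨E⟩ = 0.088390 eV, ⟨E²⟩ = 0.011255 eV².
C_V/k_B = (⟨E²⟩ − ⟨E⟩²)/(kT)² = (0.011255 − 0.0078128)/0.011417 = 0.301.

0.301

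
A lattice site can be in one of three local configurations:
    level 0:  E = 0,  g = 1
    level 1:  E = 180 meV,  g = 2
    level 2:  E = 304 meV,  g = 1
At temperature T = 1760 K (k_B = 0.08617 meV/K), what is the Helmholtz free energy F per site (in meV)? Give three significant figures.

k_BT = 0.08617 × 1760 K = 151.66 meV.
Eᵢ/kT = 0, 1.1869, 2.0045.
Z = Σ gᵢe^(−Eᵢ/kT) = 1·e^(−0) + 2·e^(−1.1869) + 1·e^(−2.0045) = 1.0000 + 0.61033 + 0.13473 = 1.7451.
F = −kT ln Z = −151.66 × ln(1.7451) = −151.66 × 0.55681 = -84.4 meV.

-84.4 meV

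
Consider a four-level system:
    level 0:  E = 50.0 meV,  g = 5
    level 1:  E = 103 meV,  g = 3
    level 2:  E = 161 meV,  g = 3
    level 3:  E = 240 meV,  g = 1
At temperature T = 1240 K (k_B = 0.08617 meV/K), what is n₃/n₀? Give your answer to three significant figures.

0.0338

k_BT = 0.08617 × 1240 K = 106.85 meV.
n₃/n₀ = (g₃/g₀) exp[−(E₃−E₀)/kT] = (1/5) × exp(−(190.0 meV)/(106.85 meV)) = (1/5) × exp(-1.7782) = 0.0338.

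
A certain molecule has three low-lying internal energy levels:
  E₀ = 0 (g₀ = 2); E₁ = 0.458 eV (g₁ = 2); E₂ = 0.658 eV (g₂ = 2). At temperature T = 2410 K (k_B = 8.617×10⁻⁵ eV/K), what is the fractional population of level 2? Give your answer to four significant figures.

0.03651

k_BT = 8.617×10⁻⁵ × 2410 K = 0.207670 eV.
Eᵢ/kT = 0, 2.20542, 3.16849.
Z = Σ gᵢe^(−Eᵢ/kT) = 2·e^(−0) + 2·e^(−2.20542) + 2·e^(−3.16849) = 2.00000 + 0.220408 + 0.0841341 = 2.30454.
P₂ = g₂ e^(−E₂/kT) / Z = 0.0841341/2.30454 = 0.03651.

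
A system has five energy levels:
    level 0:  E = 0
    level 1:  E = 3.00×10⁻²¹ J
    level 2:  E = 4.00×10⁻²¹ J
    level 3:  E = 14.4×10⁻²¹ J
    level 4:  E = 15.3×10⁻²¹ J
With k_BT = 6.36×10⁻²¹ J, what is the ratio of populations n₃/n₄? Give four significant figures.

n₃/n₄ = exp[−(E₃−E₄)/kT] = exp(−(-0.9 ×10⁻²¹ J)/(6.36 ×10⁻²¹ J)) = exp(0.141509) = 1.152.

1.152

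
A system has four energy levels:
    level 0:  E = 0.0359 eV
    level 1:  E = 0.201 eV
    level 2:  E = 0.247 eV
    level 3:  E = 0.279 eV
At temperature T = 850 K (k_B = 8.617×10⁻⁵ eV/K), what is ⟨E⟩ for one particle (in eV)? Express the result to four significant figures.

0.06760 eV

k_BT = 8.617×10⁻⁵ × 850 K = 0.0732445 eV.
Eᵢ/kT = 0.490139, 2.74423, 3.37227, 3.80916.
Z = Σ e^(−Eᵢ/kT) = e^(−0.490139) + e^(−2.74423) + e^(−3.37227) + e^(−3.80916) = 0.612541 + 0.0642978 + 0.0343117 + 0.0221668 = 0.733317.
⟨E⟩ = Σ Eᵢ e^(−Eᵢ/kT) / Z = (0.0359·0.612541 + 0.201·0.0642978 + 0.247·0.0343117 + 0.279·0.0221668) / 0.733317 = 0.06760 eV.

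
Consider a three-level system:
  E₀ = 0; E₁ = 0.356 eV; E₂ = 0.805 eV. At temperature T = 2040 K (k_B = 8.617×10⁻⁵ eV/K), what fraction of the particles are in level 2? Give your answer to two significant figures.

k_BT = 8.617×10⁻⁵ × 2040 K = 0.1758 eV.
Eᵢ/kT = 0, 2.025, 4.579.
Z = Σ e^(−Eᵢ/kT) = e^(−0) + e^(−2.025) + e^(−4.579) = 1.000 + 0.1320 + 0.01027 = 1.142.
P₂ = e^(−E₂/kT) / Z = 0.01027/1.142 = 0.0090.

0.0090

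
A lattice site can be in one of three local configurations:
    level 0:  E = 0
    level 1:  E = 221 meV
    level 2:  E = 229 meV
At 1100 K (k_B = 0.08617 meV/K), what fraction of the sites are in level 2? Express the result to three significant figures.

0.0753

k_BT = 0.08617 × 1100 K = 94.787 meV.
Eᵢ/kT = 0, 2.3315, 2.4159.
Z = Σ e^(−Eᵢ/kT) = e^(−0) + e^(−2.3315) + e^(−2.4159) = 1.0000 + 0.097150 + 0.089287 = 1.1864.
P₂ = e^(−E₂/kT) / Z = 0.089287/1.1864 = 0.0753.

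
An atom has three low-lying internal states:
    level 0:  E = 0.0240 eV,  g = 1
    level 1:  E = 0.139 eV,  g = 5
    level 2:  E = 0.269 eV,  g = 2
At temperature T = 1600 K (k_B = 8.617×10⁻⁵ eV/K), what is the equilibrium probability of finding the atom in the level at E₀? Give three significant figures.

0.285

k_BT = 8.617×10⁻⁵ × 1600 K = 0.13787 eV.
Eᵢ/kT = 0.17408, 1.0082, 1.9511.
Z = Σ gᵢe^(−Eᵢ/kT) = 1·e^(−0.17408) + 5·e^(−1.0082) + 2·e^(−1.9511) = 0.84023 + 1.8244 + 0.28424 = 2.9489.
P₀ = g₀ e^(−E₀/kT) / Z = 0.84023/2.9489 = 0.285.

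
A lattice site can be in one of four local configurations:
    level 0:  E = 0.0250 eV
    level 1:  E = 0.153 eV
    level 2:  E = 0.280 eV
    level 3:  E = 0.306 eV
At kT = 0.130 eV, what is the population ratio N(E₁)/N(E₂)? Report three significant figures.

2.66

n₁/n₂ = exp[−(E₁−E₂)/kT] = exp(−(-0.127 eV)/(0.130 eV)) = exp(0.97692) = 2.66.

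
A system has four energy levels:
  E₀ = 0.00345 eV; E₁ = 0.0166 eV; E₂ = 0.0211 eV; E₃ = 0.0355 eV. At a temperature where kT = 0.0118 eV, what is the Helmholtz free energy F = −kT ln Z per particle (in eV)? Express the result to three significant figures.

-0.00223 eV

Eᵢ/kT = 0.29237, 1.4068, 1.7881, 3.0085.
Z = Σ e^(−Eᵢ/kT) = e^(−0.29237) + e^(−1.4068) + e^(−1.7881) + e^(−3.0085) = 0.74649 + 0.24493 + 0.16728 + 0.049366 = 1.2081.
F = −kT ln Z = −0.0118 × ln(1.2081) = −0.0118 × 0.18905 = -0.00223 eV.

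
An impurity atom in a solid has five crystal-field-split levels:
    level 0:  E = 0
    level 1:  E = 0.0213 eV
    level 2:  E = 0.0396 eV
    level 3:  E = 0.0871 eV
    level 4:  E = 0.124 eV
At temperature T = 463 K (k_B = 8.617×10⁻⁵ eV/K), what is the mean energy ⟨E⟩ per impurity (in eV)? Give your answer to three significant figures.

k_BT = 8.617×10⁻⁵ × 463 K = 0.039897 eV.
Eᵢ/kT = 0, 0.53387, 0.99256, 2.1831, 3.1080.
Z = Σ e^(−Eᵢ/kT) = e^(−0) + e^(−0.53387) + e^(−0.99256) + e^(−2.1831) + e^(−3.1080) = 1.0000 + 0.58633 + 0.37063 + 0.11269 + 0.044690 = 2.1143.
⟨E⟩ = Σ Eᵢ e^(−Eᵢ/kT) / Z = (0·1.0000 + 0.0213·0.58633 + 0.0396·0.37063 + 0.0871·0.11269 + 0.124·0.044690) / 2.1143 = 0.0201 eV.

0.0201 eV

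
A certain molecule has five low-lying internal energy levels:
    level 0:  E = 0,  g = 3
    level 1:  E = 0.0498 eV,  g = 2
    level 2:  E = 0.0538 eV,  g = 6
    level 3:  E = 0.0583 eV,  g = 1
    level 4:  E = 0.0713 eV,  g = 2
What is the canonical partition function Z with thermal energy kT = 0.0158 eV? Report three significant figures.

Eᵢ/kT = 0, 3.1519, 3.4051, 3.6899, 4.5127.
Z = Σ gᵢe^(−Eᵢ/kT) = 3·e^(−0) + 2·e^(−3.1519) + 6·e^(−3.4051) + 1·e^(−3.6899) + 2·e^(−4.5127) = 3.0000 + 0.085542 + 0.19922 + 0.024974 + 0.021938 = 3.3317.

Z = 3.33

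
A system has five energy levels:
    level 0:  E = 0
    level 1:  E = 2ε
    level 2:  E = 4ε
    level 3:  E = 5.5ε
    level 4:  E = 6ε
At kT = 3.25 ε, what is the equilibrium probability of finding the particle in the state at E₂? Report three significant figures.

Eᵢ/kT = 0, 0.61538, 1.2308, 1.6923, 1.8462.
Z = Σ e^(−Eᵢ/kT) = e^(−0) + e^(−0.61538) + e^(−1.2308) + e^(−1.6923) + e^(−1.8462) = 1.0000 + 0.54044 + 0.29206 + 0.18410 + 0.15784 = 2.1744.
P₂ = e^(−E₂/kT) / Z = 0.29206/2.1744 = 0.134.

0.134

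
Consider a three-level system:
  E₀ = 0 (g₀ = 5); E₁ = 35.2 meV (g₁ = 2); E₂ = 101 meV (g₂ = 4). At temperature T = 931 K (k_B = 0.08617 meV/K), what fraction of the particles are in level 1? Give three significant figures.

0.174

k_BT = 0.08617 × 931 K = 80.224 meV.
Eᵢ/kT = 0, 0.43877, 1.2590.
Z = Σ gᵢe^(−Eᵢ/kT) = 5·e^(−0) + 2·e^(−0.43877) + 4·e^(−1.2590) = 5.0000 + 1.2897 + 1.1358 = 7.4255.
P₁ = g₁ e^(−E₁/kT) / Z = 1.2897/7.4255 = 0.174.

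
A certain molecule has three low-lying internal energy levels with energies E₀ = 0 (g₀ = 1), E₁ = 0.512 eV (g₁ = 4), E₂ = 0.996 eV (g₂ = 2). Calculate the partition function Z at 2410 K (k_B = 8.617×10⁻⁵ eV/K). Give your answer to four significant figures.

Z = 1.356

k_BT = 8.617×10⁻⁵ × 2410 K = 0.207670 eV.
Eᵢ/kT = 0, 2.46545, 4.79607.
Z = Σ gᵢe^(−Eᵢ/kT) = 1·e^(−0) + 4·e^(−2.46545) + 2·e^(−4.79607) = 1.00000 + 0.339882 + 0.0165243 = 1.35641.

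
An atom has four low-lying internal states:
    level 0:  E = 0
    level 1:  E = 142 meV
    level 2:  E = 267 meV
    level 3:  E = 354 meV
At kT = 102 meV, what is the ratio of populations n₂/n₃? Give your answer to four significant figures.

n₂/n₃ = exp[−(E₂−E₃)/kT] = exp(−(-87 meV)/(102 meV)) = exp(0.852941) = 2.347.

2.347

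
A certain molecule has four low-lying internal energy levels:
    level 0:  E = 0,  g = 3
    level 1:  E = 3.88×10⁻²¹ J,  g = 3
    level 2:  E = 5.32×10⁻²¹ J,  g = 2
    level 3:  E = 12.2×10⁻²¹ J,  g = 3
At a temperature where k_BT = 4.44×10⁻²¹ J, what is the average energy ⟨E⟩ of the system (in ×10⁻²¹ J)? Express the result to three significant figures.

2.06 ×10⁻²¹ J

Eᵢ/kT = 0, 0.87387, 1.1982, 2.7477.
Z = Σ gᵢe^(−Eᵢ/kT) = 3·e^(−0) + 3·e^(−0.87387) + 2·e^(−1.1982) + 3·e^(−2.7477) = 3.0000 + 1.2520 + 0.60347 + 0.19223 = 5.0477.
⟨E⟩ = Σ Eᵢ gᵢe^(−Eᵢ/kT) / Z = (0·3.0000 + 3.88·1.2520 + 5.32·0.60347 + 12.2·0.19223) / 5.0477 = 2.06 ×10⁻²¹ J.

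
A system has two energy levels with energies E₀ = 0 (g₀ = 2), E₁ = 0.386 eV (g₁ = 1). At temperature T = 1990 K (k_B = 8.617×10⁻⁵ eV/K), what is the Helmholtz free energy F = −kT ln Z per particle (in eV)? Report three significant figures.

k_BT = 8.617×10⁻⁵ × 1990 K = 0.17148 eV.
Eᵢ/kT = 0, 2.2510.
Z = Σ gᵢe^(−Eᵢ/kT) = 2·e^(−0) + 1·e^(−2.2510) = 2.0000 + 0.10529 = 2.1053.
F = −kT ln Z = −0.17148 × ln(2.1053) = −0.17148 × 0.74446 = -0.128 eV.

-0.128 eV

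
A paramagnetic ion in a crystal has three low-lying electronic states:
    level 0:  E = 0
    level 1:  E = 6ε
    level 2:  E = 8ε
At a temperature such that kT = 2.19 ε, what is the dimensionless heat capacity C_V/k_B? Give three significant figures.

0.700

Eᵢ/kT = 0, 2.7397, 3.6530.
Z = Σ e^(−Eᵢ/kT) = e^(−0) + e^(−2.7397) + e^(−3.6530) = 1.0000 + 0.064590 + 0.025913 = 1.0905.
⟨E⟩ = 0.54548 ε, ⟨E²⟩ = 3.6531 ε².
C_V/k_B = (⟨E²⟩ − ⟨E⟩²)/(kT)² = (3.6531 − 0.29755)/4.7961 = 0.700.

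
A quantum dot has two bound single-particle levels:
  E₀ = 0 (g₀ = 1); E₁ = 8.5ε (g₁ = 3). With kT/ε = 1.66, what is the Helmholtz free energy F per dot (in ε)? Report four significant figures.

-0.02948 ε

Eᵢ/kT = 0, 5.12048.
Z = Σ gᵢe^(−Eᵢ/kT) = 1·e^(−0) + 3·e^(−5.12048) = 1.00000 + 0.0179195 = 1.01792.
F = −kT ln Z = −1.66 × ln(1.01792) = −1.66 × 0.0177613 = -0.02948 ε.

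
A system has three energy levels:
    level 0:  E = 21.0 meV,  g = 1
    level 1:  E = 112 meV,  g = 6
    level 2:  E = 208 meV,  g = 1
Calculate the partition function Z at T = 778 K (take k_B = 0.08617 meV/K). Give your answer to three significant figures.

k_BT = 0.08617 × 778 K = 67.040 meV.
Eᵢ/kT = 0.31325, 1.6706, 3.1026.
Z = Σ gᵢe^(−Eᵢ/kT) = 1·e^(−0.31325) + 6·e^(−1.6706) + 1·e^(−3.1026) = 0.73107 + 1.1288 + 0.044932 = 1.9048.

Z = 1.90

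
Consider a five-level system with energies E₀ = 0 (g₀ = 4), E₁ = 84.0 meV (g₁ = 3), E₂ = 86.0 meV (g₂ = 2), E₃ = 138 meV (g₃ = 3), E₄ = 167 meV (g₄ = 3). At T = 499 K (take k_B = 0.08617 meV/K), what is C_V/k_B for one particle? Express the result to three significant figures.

0.833

k_BT = 0.08617 × 499 K = 42.999 meV.
Eᵢ/kT = 0, 1.9535, 2.0000, 3.2094, 3.8838.
Z = Σ gᵢe^(−Eᵢ/kT) = 4·e^(−0) + 3·e^(−1.9535) + 2·e^(−2.0000) + 3·e^(−3.2094) + 3·e^(−3.8838) = 4.0000 + 0.42533 + 0.27067 + 0.12114 + 0.061718 = 4.8789.
⟨E⟩ = 17.633 meV, ⟨E²⟩ = 1851.1 meV².
C_V/k_B = (⟨E²⟩ − ⟨E⟩²)/(kT)² = (1851.1 − 310.92)/1848.9 = 0.833.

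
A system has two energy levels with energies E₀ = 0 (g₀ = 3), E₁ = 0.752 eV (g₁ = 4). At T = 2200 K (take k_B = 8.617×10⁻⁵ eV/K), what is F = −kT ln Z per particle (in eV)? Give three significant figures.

-0.213 eV

k_BT = 8.617×10⁻⁵ × 2200 K = 0.18957 eV.
Eᵢ/kT = 0, 3.9669.
Z = Σ gᵢe^(−Eᵢ/kT) = 3·e^(−0) + 4·e^(−3.9669) = 3.0000 + 0.075728 = 3.0757.
F = −kT ln Z = −0.18957 × ln(3.0757) = −0.18957 × 1.1235 = -0.213 eV.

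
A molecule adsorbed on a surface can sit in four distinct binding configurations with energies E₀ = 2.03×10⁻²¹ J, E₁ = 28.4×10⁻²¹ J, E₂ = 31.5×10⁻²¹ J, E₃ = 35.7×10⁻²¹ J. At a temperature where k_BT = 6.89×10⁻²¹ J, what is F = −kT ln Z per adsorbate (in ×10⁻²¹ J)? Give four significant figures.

1.739 ×10⁻²¹ J

Eᵢ/kT = 0.294630, 4.12192, 4.57184, 5.18142.
Z = Σ e^(−Eᵢ/kT) = e^(−0.294630) + e^(−4.12192) + e^(−4.57184) + e^(−5.18142) = 0.744807 + 0.0162134 + 0.0103389 + 0.00562002 = 0.776979.
F = −kT ln Z = −6.89 × ln(0.776979) = −6.89 × -0.252342 = 1.739 ×10⁻²¹ J.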